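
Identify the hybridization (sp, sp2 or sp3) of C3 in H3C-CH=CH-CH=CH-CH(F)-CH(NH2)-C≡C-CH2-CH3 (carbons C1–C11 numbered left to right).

sp2

C3 — 3 σ bonds, plus one π bond. Steric number 3, so sp2.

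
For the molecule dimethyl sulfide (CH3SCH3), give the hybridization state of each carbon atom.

sp³

Each carbon atom is sp3: 4 σ bonds, 4 electron-density regions.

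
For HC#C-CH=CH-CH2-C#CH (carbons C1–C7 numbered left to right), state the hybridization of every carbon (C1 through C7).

C1 is sp: 2 σ bonds, plus two π bonds, 2 electron-density regions.
C2 has 2 σ bonds, plus two π bonds: steric number 2 → sp.
C3 (3 σ bonds, plus one π bond) has steric number 3: sp2.
C4: 3 σ bonds, plus one π bond; 3 regions of electron density → sp2.
C5 carries 4 σ bonds, giving a steric number of 4, so it is sp3.
C6 carries 2 σ bonds, plus two π bonds, giving a steric number of 2, so it is sp.
C7 is sp: 2 σ bonds, plus two π bonds, 2 electron-density regions.

C1 sp, C2 sp, C3 sp2, C4 sp2, C5 sp3, C6 sp, C7 sp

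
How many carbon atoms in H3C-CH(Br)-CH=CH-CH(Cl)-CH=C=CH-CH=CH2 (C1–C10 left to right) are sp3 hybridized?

3

C1: sp3 ✓
C2: sp3 ✓
C3: sp2
C4: sp2
C5: sp3 ✓
C6: sp2
C7: sp
C8: sp2
C9: sp2
C10: sp2
C1, C2, C5 → 3 sp3 carbons.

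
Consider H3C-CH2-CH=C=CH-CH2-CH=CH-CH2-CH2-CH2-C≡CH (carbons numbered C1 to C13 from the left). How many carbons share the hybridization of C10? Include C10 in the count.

C10 is sp3 (only σ bonds).
C1: sp3 ✓
C2: sp3 ✓
C3: sp2
C4: sp
C5: sp2
C6: sp3 ✓
C7: sp2
C8: sp2
C9: sp3 ✓
C10: sp3 ✓
C11: sp3 ✓
C12: sp
C13: sp
6 carbons are sp3.

6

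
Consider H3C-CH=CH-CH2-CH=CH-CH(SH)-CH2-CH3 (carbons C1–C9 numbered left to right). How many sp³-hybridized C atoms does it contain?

5

C1: sp3 ✓
C2: sp2
C3: sp2
C4: sp3 ✓
C5: sp2
C6: sp2
C7: sp3 ✓
C8: sp3 ✓
C9: sp3 ✓
C1, C4, C7, C8, C9 → 5 sp3 carbons.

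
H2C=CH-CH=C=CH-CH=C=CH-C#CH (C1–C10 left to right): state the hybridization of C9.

C9: 2 σ bonds, plus two π bonds; 2 regions of electron density → sp.

sp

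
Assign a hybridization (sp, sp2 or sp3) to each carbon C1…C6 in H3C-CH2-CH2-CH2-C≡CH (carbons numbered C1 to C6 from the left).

C1 sp3, C2 sp3, C3 sp3, C4 sp3, C5 sp, C6 sp

C1 — 4 σ bonds. Steric number 4, so sp3.
C2: 4 σ bonds — 4 electron domains, sp3.
C3: 4 σ bonds; 4 regions of electron density → sp3.
C4 (4 σ bonds) has steric number 4: sp3.
C5 is sp: 2 σ bonds, plus two π bonds, 2 electron-density regions.
C6 carries 2 σ bonds, plus two π bonds, giving a steric number of 2, so it is sp.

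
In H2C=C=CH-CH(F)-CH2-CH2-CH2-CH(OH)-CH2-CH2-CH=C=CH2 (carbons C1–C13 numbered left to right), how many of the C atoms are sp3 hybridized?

7

C1: sp2
C2: sp
C3: sp2
C4: sp3 ✓
C5: sp3 ✓
C6: sp3 ✓
C7: sp3 ✓
C8: sp3 ✓
C9: sp3 ✓
C10: sp3 ✓
C11: sp2
C12: sp
C13: sp2
C4, C5, C6, C7, C8, C9, C10 → 7 sp3 carbons.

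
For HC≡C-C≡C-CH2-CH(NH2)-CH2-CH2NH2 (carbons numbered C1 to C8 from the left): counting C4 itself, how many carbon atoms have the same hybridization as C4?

4

C4 is sp (two π bonds).
C1: sp ✓
C2: sp ✓
C3: sp ✓
C4: sp ✓
C5: sp3
C6: sp3
C7: sp3
C8: sp3
4 carbons are sp.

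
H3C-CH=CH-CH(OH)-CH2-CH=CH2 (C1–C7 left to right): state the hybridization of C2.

sp^2

C2: 3 σ bonds, plus one π bond — 3 electron domains, sp2.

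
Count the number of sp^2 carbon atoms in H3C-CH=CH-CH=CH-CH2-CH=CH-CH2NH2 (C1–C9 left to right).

C1: sp3
C2: sp2 ✓
C3: sp2 ✓
C4: sp2 ✓
C5: sp2 ✓
C6: sp3
C7: sp2 ✓
C8: sp2 ✓
C9: sp3
C2, C3, C4, C5, C7, C8 → 6 sp2 carbons.

6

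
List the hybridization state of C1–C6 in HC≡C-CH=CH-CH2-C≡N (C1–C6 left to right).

C1 sp, C2 sp, C3 sp2, C4 sp2, C5 sp3, C6 sp

C1: 2 σ bonds, plus two π bonds; 2 regions of electron density → sp.
C2 has 2 σ bonds, plus two π bonds: steric number 2 → sp.
C3: 3 σ bonds, plus one π bond — 3 electron domains, sp2.
C4 has 3 σ bonds, plus one π bond: steric number 3 → sp2.
C5 (4 σ bonds) has steric number 4: sp3.
C6 carries 2 σ bonds, plus two π bonds, giving a steric number of 2, so it is sp.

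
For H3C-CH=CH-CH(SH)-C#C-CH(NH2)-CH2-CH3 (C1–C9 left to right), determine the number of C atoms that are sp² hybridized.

C1: sp3
C2: sp2 ✓
C3: sp2 ✓
C4: sp3
C5: sp
C6: sp
C7: sp3
C8: sp3
C9: sp3
C2, C3 → 2 sp2 carbons.

2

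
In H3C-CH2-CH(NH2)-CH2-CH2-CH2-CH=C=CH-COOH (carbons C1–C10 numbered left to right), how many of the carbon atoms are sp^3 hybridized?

6

C1: sp3 ✓
C2: sp3 ✓
C3: sp3 ✓
C4: sp3 ✓
C5: sp3 ✓
C6: sp3 ✓
C7: sp2
C8: sp
C9: sp2
C10: sp2
C1, C2, C3, C4, C5, C6 → 6 sp3 carbons.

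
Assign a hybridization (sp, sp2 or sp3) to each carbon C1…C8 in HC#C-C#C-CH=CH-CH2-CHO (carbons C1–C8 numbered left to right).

C1: 2 σ bonds, plus two π bonds — 2 electron domains, sp.
C2 carries 2 σ bonds, plus two π bonds, giving a steric number of 2, so it is sp.
C3 is sp: 2 σ bonds, plus two π bonds, 2 electron-density regions.
C4 has 2 σ bonds, plus two π bonds: steric number 2 → sp.
C5: 3 σ bonds, plus one π bond; 3 regions of electron density → sp2.
C6 carries 3 σ bonds, plus one π bond, giving a steric number of 3, so it is sp2.
C7 — 4 σ bonds. Steric number 4, so sp3.
C8 has 3 σ bonds, plus one π bond: steric number 3 → sp2.

C1 sp, C2 sp, C3 sp, C4 sp, C5 sp2, C6 sp2, C7 sp3, C8 sp2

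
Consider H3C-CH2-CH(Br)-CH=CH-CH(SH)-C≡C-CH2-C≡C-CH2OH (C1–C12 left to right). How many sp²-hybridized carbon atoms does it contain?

2

C1: sp3
C2: sp3
C3: sp3
C4: sp2 ✓
C5: sp2 ✓
C6: sp3
C7: sp
C8: sp
C9: sp3
C10: sp
C11: sp
C12: sp3
C4, C5 → 2 sp2 carbons.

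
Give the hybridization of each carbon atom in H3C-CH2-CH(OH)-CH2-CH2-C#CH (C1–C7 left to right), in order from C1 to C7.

C1 is sp3: 4 σ bonds, 4 electron-density regions.
C2 has 4 σ bonds: steric number 4 → sp3.
C3: 4 σ bonds — 4 electron domains, sp3.
C4 carries 4 σ bonds, giving a steric number of 4, so it is sp3.
C5 (4 σ bonds) has steric number 4: sp3.
C6: 2 σ bonds, plus two π bonds — 2 electron domains, sp.
C7 is sp: 2 σ bonds, plus two π bonds, 2 electron-density regions.

C1 sp3, C2 sp3, C3 sp3, C4 sp3, C5 sp3, C6 sp, C7 sp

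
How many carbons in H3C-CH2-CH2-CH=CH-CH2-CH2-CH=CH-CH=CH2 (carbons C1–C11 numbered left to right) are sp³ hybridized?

5

C1: sp3 ✓
C2: sp3 ✓
C3: sp3 ✓
C4: sp2
C5: sp2
C6: sp3 ✓
C7: sp3 ✓
C8: sp2
C9: sp2
C10: sp2
C11: sp2
C1, C2, C3, C6, C7 → 5 sp3 carbons.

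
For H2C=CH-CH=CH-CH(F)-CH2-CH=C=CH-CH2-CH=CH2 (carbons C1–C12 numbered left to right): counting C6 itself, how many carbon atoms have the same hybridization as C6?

C6 is sp3 (only σ bonds).
C1: sp2
C2: sp2
C3: sp2
C4: sp2
C5: sp3 ✓
C6: sp3 ✓
C7: sp2
C8: sp
C9: sp2
C10: sp3 ✓
C11: sp2
C12: sp2
3 carbons are sp3.

3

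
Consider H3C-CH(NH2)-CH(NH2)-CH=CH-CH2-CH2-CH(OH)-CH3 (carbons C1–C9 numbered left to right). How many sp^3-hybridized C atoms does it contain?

C1: sp3 ✓
C2: sp3 ✓
C3: sp3 ✓
C4: sp2
C5: sp2
C6: sp3 ✓
C7: sp3 ✓
C8: sp3 ✓
C9: sp3 ✓
C1, C2, C3, C6, C7, C8, C9 → 7 sp3 carbons.

7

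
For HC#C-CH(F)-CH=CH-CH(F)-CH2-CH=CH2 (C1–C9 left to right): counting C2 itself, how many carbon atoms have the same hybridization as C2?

2

C2 is sp (two π bonds).
C1: sp ✓
C2: sp ✓
C3: sp3
C4: sp2
C5: sp2
C6: sp3
C7: sp3
C8: sp2
C9: sp2
2 carbons are sp.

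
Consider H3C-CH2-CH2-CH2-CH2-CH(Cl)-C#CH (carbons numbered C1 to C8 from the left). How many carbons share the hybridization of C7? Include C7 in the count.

C7 is sp (two π bonds).
C1: sp3
C2: sp3
C3: sp3
C4: sp3
C5: sp3
C6: sp3
C7: sp ✓
C8: sp ✓
2 carbons are sp.

2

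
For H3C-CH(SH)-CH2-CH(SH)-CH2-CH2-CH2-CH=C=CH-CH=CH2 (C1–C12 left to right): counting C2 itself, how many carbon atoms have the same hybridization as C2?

C2 is sp3 (only σ bonds).
C1: sp3 ✓
C2: sp3 ✓
C3: sp3 ✓
C4: sp3 ✓
C5: sp3 ✓
C6: sp3 ✓
C7: sp3 ✓
C8: sp2
C9: sp
C10: sp2
C11: sp2
C12: sp2
7 carbons are sp3.

7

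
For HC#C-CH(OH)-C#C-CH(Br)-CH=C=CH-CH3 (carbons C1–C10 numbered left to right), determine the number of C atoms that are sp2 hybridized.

2

C1: sp
C2: sp
C3: sp3
C4: sp
C5: sp
C6: sp3
C7: sp2 ✓
C8: sp
C9: sp2 ✓
C10: sp3
C7, C9 → 2 sp2 carbons.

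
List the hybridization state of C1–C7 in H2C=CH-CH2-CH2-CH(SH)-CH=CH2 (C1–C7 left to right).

C1 has 3 σ bonds, plus one π bond: steric number 3 → sp2.
C2 — 3 σ bonds, plus one π bond. Steric number 3, so sp2.
C3: 4 σ bonds; 4 regions of electron density → sp3.
C4 has 4 σ bonds: steric number 4 → sp3.
C5: 4 σ bonds; 4 regions of electron density → sp3.
C6 — 3 σ bonds, plus one π bond. Steric number 3, so sp2.
C7 is sp2: 3 σ bonds, plus one π bond, 3 electron-density regions.

C1 sp2, C2 sp2, C3 sp3, C4 sp3, C5 sp3, C6 sp2, C7 sp2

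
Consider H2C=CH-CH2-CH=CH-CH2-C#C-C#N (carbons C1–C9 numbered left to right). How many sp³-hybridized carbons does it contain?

2

C1: sp2
C2: sp2
C3: sp3 ✓
C4: sp2
C5: sp2
C6: sp3 ✓
C7: sp
C8: sp
C9: sp
C3, C6 → 2 sp3 carbons.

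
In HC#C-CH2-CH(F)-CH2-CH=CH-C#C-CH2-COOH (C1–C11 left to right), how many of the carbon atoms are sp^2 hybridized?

C1: sp
C2: sp
C3: sp3
C4: sp3
C5: sp3
C6: sp2 ✓
C7: sp2 ✓
C8: sp
C9: sp
C10: sp3
C11: sp2 ✓
C6, C7, C11 → 3 sp2 carbons.

3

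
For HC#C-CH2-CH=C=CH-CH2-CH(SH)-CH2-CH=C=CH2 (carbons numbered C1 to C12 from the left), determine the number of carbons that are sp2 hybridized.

4

C1: sp
C2: sp
C3: sp3
C4: sp2 ✓
C5: sp
C6: sp2 ✓
C7: sp3
C8: sp3
C9: sp3
C10: sp2 ✓
C11: sp
C12: sp2 ✓
C4, C6, C10, C12 → 4 sp2 carbons.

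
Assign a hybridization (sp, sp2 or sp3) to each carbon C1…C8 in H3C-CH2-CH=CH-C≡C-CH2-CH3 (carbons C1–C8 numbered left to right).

C1 has 4 σ bonds: steric number 4 → sp3.
C2 — 4 σ bonds. Steric number 4, so sp3.
C3: 3 σ bonds, plus one π bond — 3 electron domains, sp2.
C4 carries 3 σ bonds, plus one π bond, giving a steric number of 3, so it is sp2.
C5: 2 σ bonds, plus two π bonds — 2 electron domains, sp.
C6 is sp: 2 σ bonds, plus two π bonds, 2 electron-density regions.
C7 has 4 σ bonds: steric number 4 → sp3.
C8 (4 σ bonds) has steric number 4: sp3.

C1 sp3, C2 sp3, C3 sp2, C4 sp2, C5 sp, C6 sp, C7 sp3, C8 sp3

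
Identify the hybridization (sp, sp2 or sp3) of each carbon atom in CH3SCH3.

sp^3

Each carbon atom has 4 σ bonds: steric number 4 → sp3.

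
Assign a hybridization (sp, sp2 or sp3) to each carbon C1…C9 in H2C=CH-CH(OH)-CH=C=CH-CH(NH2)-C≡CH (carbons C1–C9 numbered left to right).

C1 carries 3 σ bonds, plus one π bond, giving a steric number of 3, so it is sp2.
C2 — 3 σ bonds, plus one π bond. Steric number 3, so sp2.
C3 (4 σ bonds) has steric number 4: sp3.
C4 is sp2: 3 σ bonds, plus one π bond, 3 electron-density regions.
C5 is sp: 2 σ bonds, plus two π bonds, 2 electron-density regions.
C6 has 3 σ bonds, plus one π bond: steric number 3 → sp2.
C7 carries 4 σ bonds, giving a steric number of 4, so it is sp3.
C8 — 2 σ bonds, plus two π bonds. Steric number 2, so sp.
C9: 2 σ bonds, plus two π bonds — 2 electron domains, sp.

C1 sp2, C2 sp2, C3 sp3, C4 sp2, C5 sp, C6 sp2, C7 sp3, C8 sp, C9 sp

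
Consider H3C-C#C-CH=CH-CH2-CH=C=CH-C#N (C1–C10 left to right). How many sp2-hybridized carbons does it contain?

4

C1: sp3
C2: sp
C3: sp
C4: sp2 ✓
C5: sp2 ✓
C6: sp3
C7: sp2 ✓
C8: sp
C9: sp2 ✓
C10: sp
C4, C5, C7, C9 → 4 sp2 carbons.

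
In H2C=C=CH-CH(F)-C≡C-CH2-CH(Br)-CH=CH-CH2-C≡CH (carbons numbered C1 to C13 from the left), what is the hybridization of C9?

sp²

C9: 3 σ bonds, plus one π bond — 3 electron domains, sp2.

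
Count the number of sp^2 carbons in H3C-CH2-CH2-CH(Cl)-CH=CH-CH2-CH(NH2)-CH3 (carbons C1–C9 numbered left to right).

C1: sp3
C2: sp3
C3: sp3
C4: sp3
C5: sp2 ✓
C6: sp2 ✓
C7: sp3
C8: sp3
C9: sp3
C5, C6 → 2 sp2 carbons.

2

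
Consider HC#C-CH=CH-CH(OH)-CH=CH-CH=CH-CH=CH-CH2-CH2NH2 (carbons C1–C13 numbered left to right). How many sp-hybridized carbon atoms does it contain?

2

C1: sp ✓
C2: sp ✓
C3: sp2
C4: sp2
C5: sp3
C6: sp2
C7: sp2
C8: sp2
C9: sp2
C10: sp2
C11: sp2
C12: sp3
C13: sp3
C1, C2 → 2 sp carbons.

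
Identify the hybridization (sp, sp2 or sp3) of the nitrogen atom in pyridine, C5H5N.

N has two σ bonds and one lone pair in the ring plane (steric number 3 → sp2); its p orbital contributes one electron to the aromatic π system via the C=N double bond.

sp2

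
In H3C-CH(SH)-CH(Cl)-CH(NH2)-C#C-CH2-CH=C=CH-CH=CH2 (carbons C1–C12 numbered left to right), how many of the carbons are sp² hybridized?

C1: sp3
C2: sp3
C3: sp3
C4: sp3
C5: sp
C6: sp
C7: sp3
C8: sp2 ✓
C9: sp
C10: sp2 ✓
C11: sp2 ✓
C12: sp2 ✓
C8, C10, C11, C12 → 4 sp2 carbons.

4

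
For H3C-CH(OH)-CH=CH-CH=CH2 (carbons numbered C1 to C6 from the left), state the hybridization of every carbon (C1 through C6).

C1: 4 σ bonds — 4 electron domains, sp3.
C2 (4 σ bonds) has steric number 4: sp3.
C3 is sp2: 3 σ bonds, plus one π bond, 3 electron-density regions.
C4 carries 3 σ bonds, plus one π bond, giving a steric number of 3, so it is sp2.
C5 carries 3 σ bonds, plus one π bond, giving a steric number of 3, so it is sp2.
C6: 3 σ bonds, plus one π bond; 3 regions of electron density → sp2.

C1 sp3, C2 sp3, C3 sp2, C4 sp2, C5 sp2, C6 sp2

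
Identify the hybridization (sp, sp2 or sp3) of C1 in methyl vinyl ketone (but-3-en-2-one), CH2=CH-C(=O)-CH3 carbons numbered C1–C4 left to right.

sp²

C1 carries 3 σ bonds, plus one π bond, giving a steric number of 3, so it is sp2.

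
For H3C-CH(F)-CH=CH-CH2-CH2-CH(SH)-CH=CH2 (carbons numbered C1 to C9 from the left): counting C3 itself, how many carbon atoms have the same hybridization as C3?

4

C3 is sp2 (one π bond).
C1: sp3
C2: sp3
C3: sp2 ✓
C4: sp2 ✓
C5: sp3
C6: sp3
C7: sp3
C8: sp2 ✓
C9: sp2 ✓
4 carbons are sp2.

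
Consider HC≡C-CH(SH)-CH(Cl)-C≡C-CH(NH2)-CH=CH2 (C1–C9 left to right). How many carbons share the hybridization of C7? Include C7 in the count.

3

C7 is sp3 (only σ bonds).
C1: sp
C2: sp
C3: sp3 ✓
C4: sp3 ✓
C5: sp
C6: sp
C7: sp3 ✓
C8: sp2
C9: sp2
3 carbons are sp3.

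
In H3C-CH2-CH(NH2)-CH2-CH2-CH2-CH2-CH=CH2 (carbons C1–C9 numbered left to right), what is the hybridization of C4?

C4 carries 4 σ bonds, giving a steric number of 4, so it is sp3.

sp3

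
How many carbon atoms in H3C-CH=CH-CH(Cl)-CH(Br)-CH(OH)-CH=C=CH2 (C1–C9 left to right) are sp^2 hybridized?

4

C1: sp3
C2: sp2 ✓
C3: sp2 ✓
C4: sp3
C5: sp3
C6: sp3
C7: sp2 ✓
C8: sp
C9: sp2 ✓
C2, C3, C7, C9 → 4 sp2 carbons.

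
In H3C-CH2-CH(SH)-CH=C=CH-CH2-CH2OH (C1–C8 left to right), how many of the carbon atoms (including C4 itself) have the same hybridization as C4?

2

C4 is sp2 (one π bond).
C1: sp3
C2: sp3
C3: sp3
C4: sp2 ✓
C5: sp
C6: sp2 ✓
C7: sp3
C8: sp3
2 carbons are sp2.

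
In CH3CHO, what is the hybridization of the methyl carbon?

The methyl carbon is sp3: 4 σ bonds, 4 electron-density regions.

sp^3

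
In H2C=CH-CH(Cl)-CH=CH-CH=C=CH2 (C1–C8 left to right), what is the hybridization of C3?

C3 — 4 σ bonds. Steric number 4, so sp3.

sp3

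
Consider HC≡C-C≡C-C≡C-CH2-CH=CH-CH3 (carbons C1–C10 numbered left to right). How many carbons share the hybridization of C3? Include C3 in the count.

C3 is sp (two π bonds).
C1: sp ✓
C2: sp ✓
C3: sp ✓
C4: sp ✓
C5: sp ✓
C6: sp ✓
C7: sp3
C8: sp2
C9: sp2
C10: sp3
6 carbons are sp.

6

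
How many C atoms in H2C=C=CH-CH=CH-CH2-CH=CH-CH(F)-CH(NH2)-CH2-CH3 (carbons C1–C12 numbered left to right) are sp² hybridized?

C1: sp2 ✓
C2: sp
C3: sp2 ✓
C4: sp2 ✓
C5: sp2 ✓
C6: sp3
C7: sp2 ✓
C8: sp2 ✓
C9: sp3
C10: sp3
C11: sp3
C12: sp3
C1, C3, C4, C5, C7, C8 → 6 sp2 carbons.

6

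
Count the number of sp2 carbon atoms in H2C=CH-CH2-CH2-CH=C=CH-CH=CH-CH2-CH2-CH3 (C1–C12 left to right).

6

C1: sp2 ✓
C2: sp2 ✓
C3: sp3
C4: sp3
C5: sp2 ✓
C6: sp
C7: sp2 ✓
C8: sp2 ✓
C9: sp2 ✓
C10: sp3
C11: sp3
C12: sp3
C1, C2, C5, C7, C8, C9 → 6 sp2 carbons.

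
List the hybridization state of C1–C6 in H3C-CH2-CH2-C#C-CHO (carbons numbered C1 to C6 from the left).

C1 sp3, C2 sp3, C3 sp3, C4 sp, C5 sp, C6 sp2

C1 is sp3: 4 σ bonds, 4 electron-density regions.
C2: 4 σ bonds; 4 regions of electron density → sp3.
C3 has 4 σ bonds: steric number 4 → sp3.
C4 is sp: 2 σ bonds, plus two π bonds, 2 electron-density regions.
C5 is sp: 2 σ bonds, plus two π bonds, 2 electron-density regions.
C6 carries 3 σ bonds, plus one π bond, giving a steric number of 3, so it is sp2.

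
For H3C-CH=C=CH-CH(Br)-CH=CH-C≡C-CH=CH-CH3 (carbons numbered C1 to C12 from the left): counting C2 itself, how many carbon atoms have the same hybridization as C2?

6

C2 is sp2 (one π bond).
C1: sp3
C2: sp2 ✓
C3: sp
C4: sp2 ✓
C5: sp3
C6: sp2 ✓
C7: sp2 ✓
C8: sp
C9: sp
C10: sp2 ✓
C11: sp2 ✓
C12: sp3
6 carbons are sp2.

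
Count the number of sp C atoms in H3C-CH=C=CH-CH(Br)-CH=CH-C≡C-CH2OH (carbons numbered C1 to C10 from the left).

3

C1: sp3
C2: sp2
C3: sp ✓
C4: sp2
C5: sp3
C6: sp2
C7: sp2
C8: sp ✓
C9: sp ✓
C10: sp3
C3, C8, C9 → 3 sp carbons.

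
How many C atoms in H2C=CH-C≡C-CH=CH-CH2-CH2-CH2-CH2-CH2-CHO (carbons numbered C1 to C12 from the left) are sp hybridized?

2

C1: sp2
C2: sp2
C3: sp ✓
C4: sp ✓
C5: sp2
C6: sp2
C7: sp3
C8: sp3
C9: sp3
C10: sp3
C11: sp3
C12: sp2
C3, C4 → 2 sp carbons.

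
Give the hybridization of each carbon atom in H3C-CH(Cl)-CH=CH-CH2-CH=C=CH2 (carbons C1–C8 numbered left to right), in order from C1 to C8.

C1 sp3, C2 sp3, C3 sp2, C4 sp2, C5 sp3, C6 sp2, C7 sp, C8 sp2

C1 is sp3: 4 σ bonds, 4 electron-density regions.
C2 has 4 σ bonds: steric number 4 → sp3.
C3: 3 σ bonds, plus one π bond — 3 electron domains, sp2.
C4: 3 σ bonds, plus one π bond; 3 regions of electron density → sp2.
C5 (4 σ bonds) has steric number 4: sp3.
C6 carries 3 σ bonds, plus one π bond, giving a steric number of 3, so it is sp2.
C7: 2 σ bonds, plus two π bonds — 2 electron domains, sp.
C8 is sp2: 3 σ bonds, plus one π bond, 3 electron-density regions.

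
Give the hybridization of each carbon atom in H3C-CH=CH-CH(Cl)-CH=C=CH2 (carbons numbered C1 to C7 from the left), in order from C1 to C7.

C1 sp3, C2 sp2, C3 sp2, C4 sp3, C5 sp2, C6 sp, C7 sp2

C1 carries 4 σ bonds, giving a steric number of 4, so it is sp3.
C2: 3 σ bonds, plus one π bond; 3 regions of electron density → sp2.
C3: 3 σ bonds, plus one π bond — 3 electron domains, sp2.
C4 (4 σ bonds) has steric number 4: sp3.
C5 is sp2: 3 σ bonds, plus one π bond, 3 electron-density regions.
C6 is sp: 2 σ bonds, plus two π bonds, 2 electron-density regions.
C7 has 3 σ bonds, plus one π bond: steric number 3 → sp2.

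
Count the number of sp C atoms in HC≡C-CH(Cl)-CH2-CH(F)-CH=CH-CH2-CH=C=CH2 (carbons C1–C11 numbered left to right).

3

C1: sp ✓
C2: sp ✓
C3: sp3
C4: sp3
C5: sp3
C6: sp2
C7: sp2
C8: sp3
C9: sp2
C10: sp ✓
C11: sp2
C1, C2, C10 → 3 sp carbons.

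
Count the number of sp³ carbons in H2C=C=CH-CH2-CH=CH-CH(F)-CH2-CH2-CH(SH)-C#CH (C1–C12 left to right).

5

C1: sp2
C2: sp
C3: sp2
C4: sp3 ✓
C5: sp2
C6: sp2
C7: sp3 ✓
C8: sp3 ✓
C9: sp3 ✓
C10: sp3 ✓
C11: sp
C12: sp
C4, C7, C8, C9, C10 → 5 sp3 carbons.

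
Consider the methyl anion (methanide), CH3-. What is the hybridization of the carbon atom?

sp3

Three σ bonds + one lone pair = steric number 4 → sp3, pyramidal.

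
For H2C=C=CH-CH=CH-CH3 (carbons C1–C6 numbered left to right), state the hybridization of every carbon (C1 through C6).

C1 has 3 σ bonds, plus one π bond: steric number 3 → sp2.
C2: 2 σ bonds, plus two π bonds; 2 regions of electron density → sp.
C3 carries 3 σ bonds, plus one π bond, giving a steric number of 3, so it is sp2.
C4: 3 σ bonds, plus one π bond; 3 regions of electron density → sp2.
C5 carries 3 σ bonds, plus one π bond, giving a steric number of 3, so it is sp2.
C6 carries 4 σ bonds, giving a steric number of 4, so it is sp3.

C1 sp2, C2 sp, C3 sp2, C4 sp2, C5 sp2, C6 sp3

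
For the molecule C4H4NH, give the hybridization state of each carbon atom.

sp²

Each carbon atom is sp2: 3 σ bonds, plus one π bond, 3 electron-density regions.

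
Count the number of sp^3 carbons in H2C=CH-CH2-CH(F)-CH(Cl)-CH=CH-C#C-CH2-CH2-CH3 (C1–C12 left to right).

C1: sp2
C2: sp2
C3: sp3 ✓
C4: sp3 ✓
C5: sp3 ✓
C6: sp2
C7: sp2
C8: sp
C9: sp
C10: sp3 ✓
C11: sp3 ✓
C12: sp3 ✓
C3, C4, C5, C10, C11, C12 → 6 sp3 carbons.

6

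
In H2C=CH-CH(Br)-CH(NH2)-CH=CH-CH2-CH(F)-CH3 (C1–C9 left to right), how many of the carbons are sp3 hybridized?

C1: sp2
C2: sp2
C3: sp3 ✓
C4: sp3 ✓
C5: sp2
C6: sp2
C7: sp3 ✓
C8: sp3 ✓
C9: sp3 ✓
C3, C4, C7, C8, C9 → 5 sp3 carbons.

5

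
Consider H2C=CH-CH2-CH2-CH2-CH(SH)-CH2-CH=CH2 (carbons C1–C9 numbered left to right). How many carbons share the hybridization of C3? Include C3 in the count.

5

C3 is sp3 (only σ bonds).
C1: sp2
C2: sp2
C3: sp3 ✓
C4: sp3 ✓
C5: sp3 ✓
C6: sp3 ✓
C7: sp3 ✓
C8: sp2
C9: sp2
5 carbons are sp3.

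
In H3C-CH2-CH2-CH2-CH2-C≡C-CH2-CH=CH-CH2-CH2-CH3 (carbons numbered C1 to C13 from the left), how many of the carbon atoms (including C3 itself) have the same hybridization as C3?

9

C3 is sp3 (only σ bonds).
C1: sp3 ✓
C2: sp3 ✓
C3: sp3 ✓
C4: sp3 ✓
C5: sp3 ✓
C6: sp
C7: sp
C8: sp3 ✓
C9: sp2
C10: sp2
C11: sp3 ✓
C12: sp3 ✓
C13: sp3 ✓
9 carbons are sp3.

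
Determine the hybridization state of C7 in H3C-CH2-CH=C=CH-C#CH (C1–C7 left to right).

sp

C7 (2 σ bonds, plus two π bonds) has steric number 2: sp.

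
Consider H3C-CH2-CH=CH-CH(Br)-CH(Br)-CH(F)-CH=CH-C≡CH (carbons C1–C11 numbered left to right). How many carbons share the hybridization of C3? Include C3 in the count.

C3 is sp2 (one π bond).
C1: sp3
C2: sp3
C3: sp2 ✓
C4: sp2 ✓
C5: sp3
C6: sp3
C7: sp3
C8: sp2 ✓
C9: sp2 ✓
C10: sp
C11: sp
4 carbons are sp2.

4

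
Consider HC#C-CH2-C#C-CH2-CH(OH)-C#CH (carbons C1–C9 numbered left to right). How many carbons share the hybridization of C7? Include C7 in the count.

C7 is sp3 (only σ bonds).
C1: sp
C2: sp
C3: sp3 ✓
C4: sp
C5: sp
C6: sp3 ✓
C7: sp3 ✓
C8: sp
C9: sp
3 carbons are sp3.

3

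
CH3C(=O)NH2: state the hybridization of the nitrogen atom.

sp2

The nitrogen lone pair is delocalised into the carbonyl π system (amide resonance), so N is planar sp2 rather than the sp3 a naive steric count of 4 would suggest.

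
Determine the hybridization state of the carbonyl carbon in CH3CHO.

The carbonyl carbon — 3 σ bonds, plus one π bond. Steric number 3, so sp2.

sp^2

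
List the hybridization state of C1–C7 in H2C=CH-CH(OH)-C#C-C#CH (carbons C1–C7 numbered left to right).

C1 — 3 σ bonds, plus one π bond. Steric number 3, so sp2.
C2 carries 3 σ bonds, plus one π bond, giving a steric number of 3, so it is sp2.
C3 carries 4 σ bonds, giving a steric number of 4, so it is sp3.
C4 carries 2 σ bonds, plus two π bonds, giving a steric number of 2, so it is sp.
C5 is sp: 2 σ bonds, plus two π bonds, 2 electron-density regions.
C6 — 2 σ bonds, plus two π bonds. Steric number 2, so sp.
C7 — 2 σ bonds, plus two π bonds. Steric number 2, so sp.

C1 sp2, C2 sp2, C3 sp3, C4 sp, C5 sp, C6 sp, C7 sp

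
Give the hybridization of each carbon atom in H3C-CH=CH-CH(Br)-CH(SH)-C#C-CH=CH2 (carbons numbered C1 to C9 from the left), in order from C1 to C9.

C1 sp3, C2 sp2, C3 sp2, C4 sp3, C5 sp3, C6 sp, C7 sp, C8 sp2, C9 sp2

C1 carries 4 σ bonds, giving a steric number of 4, so it is sp3.
C2 has 3 σ bonds, plus one π bond: steric number 3 → sp2.
C3 — 3 σ bonds, plus one π bond. Steric number 3, so sp2.
C4 is sp3: 4 σ bonds, 4 electron-density regions.
C5 is sp3: 4 σ bonds, 4 electron-density regions.
C6: 2 σ bonds, plus two π bonds — 2 electron domains, sp.
C7 has 2 σ bonds, plus two π bonds: steric number 2 → sp.
C8 (3 σ bonds, plus one π bond) has steric number 3: sp2.
C9 is sp2: 3 σ bonds, plus one π bond, 3 electron-density regions.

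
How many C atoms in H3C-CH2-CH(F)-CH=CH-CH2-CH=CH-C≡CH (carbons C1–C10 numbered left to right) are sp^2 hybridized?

4

C1: sp3
C2: sp3
C3: sp3
C4: sp2 ✓
C5: sp2 ✓
C6: sp3
C7: sp2 ✓
C8: sp2 ✓
C9: sp
C10: sp
C4, C5, C7, C8 → 4 sp2 carbons.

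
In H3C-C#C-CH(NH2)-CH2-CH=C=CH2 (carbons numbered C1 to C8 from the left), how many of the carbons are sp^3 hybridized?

3

C1: sp3 ✓
C2: sp
C3: sp
C4: sp3 ✓
C5: sp3 ✓
C6: sp2
C7: sp
C8: sp2
C1, C4, C5 → 3 sp3 carbons.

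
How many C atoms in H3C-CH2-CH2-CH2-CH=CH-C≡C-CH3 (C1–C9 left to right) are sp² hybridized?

C1: sp3
C2: sp3
C3: sp3
C4: sp3
C5: sp2 ✓
C6: sp2 ✓
C7: sp
C8: sp
C9: sp3
C5, C6 → 2 sp2 carbons.

2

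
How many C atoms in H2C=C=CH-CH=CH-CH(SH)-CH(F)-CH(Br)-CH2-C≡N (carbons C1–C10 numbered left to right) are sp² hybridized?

4

C1: sp2 ✓
C2: sp
C3: sp2 ✓
C4: sp2 ✓
C5: sp2 ✓
C6: sp3
C7: sp3
C8: sp3
C9: sp3
C10: sp
C1, C3, C4, C5 → 4 sp2 carbons.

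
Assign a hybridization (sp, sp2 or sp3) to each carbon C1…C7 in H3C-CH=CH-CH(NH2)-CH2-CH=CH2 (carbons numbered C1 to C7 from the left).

C1 sp3, C2 sp2, C3 sp2, C4 sp3, C5 sp3, C6 sp2, C7 sp2

C1: 4 σ bonds — 4 electron domains, sp3.
C2 carries 3 σ bonds, plus one π bond, giving a steric number of 3, so it is sp2.
C3: 3 σ bonds, plus one π bond; 3 regions of electron density → sp2.
C4 (4 σ bonds) has steric number 4: sp3.
C5 has 4 σ bonds: steric number 4 → sp3.
C6 is sp2: 3 σ bonds, plus one π bond, 3 electron-density regions.
C7 is sp2: 3 σ bonds, plus one π bond, 3 electron-density regions.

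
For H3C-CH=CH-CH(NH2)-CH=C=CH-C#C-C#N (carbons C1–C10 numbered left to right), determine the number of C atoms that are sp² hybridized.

C1: sp3
C2: sp2 ✓
C3: sp2 ✓
C4: sp3
C5: sp2 ✓
C6: sp
C7: sp2 ✓
C8: sp
C9: sp
C10: sp
C2, C3, C5, C7 → 4 sp2 carbons.

4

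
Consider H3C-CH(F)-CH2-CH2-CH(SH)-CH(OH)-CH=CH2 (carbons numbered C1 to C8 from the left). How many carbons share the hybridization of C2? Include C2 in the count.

C2 is sp3 (only σ bonds).
C1: sp3 ✓
C2: sp3 ✓
C3: sp3 ✓
C4: sp3 ✓
C5: sp3 ✓
C6: sp3 ✓
C7: sp2
C8: sp2
6 carbons are sp3.

6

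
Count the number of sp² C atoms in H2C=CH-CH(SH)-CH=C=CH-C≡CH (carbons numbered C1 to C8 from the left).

4

C1: sp2 ✓
C2: sp2 ✓
C3: sp3
C4: sp2 ✓
C5: sp
C6: sp2 ✓
C7: sp
C8: sp
C1, C2, C4, C6 → 4 sp2 carbons.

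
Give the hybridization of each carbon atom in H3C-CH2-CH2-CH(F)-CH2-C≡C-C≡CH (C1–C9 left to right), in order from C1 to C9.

C1 sp3, C2 sp3, C3 sp3, C4 sp3, C5 sp3, C6 sp, C7 sp, C8 sp, C9 sp

C1 (4 σ bonds) has steric number 4: sp3.
C2 has 4 σ bonds: steric number 4 → sp3.
C3: 4 σ bonds; 4 regions of electron density → sp3.
C4: 4 σ bonds; 4 regions of electron density → sp3.
C5 has 4 σ bonds: steric number 4 → sp3.
C6 is sp: 2 σ bonds, plus two π bonds, 2 electron-density regions.
C7 carries 2 σ bonds, plus two π bonds, giving a steric number of 2, so it is sp.
C8 has 2 σ bonds, plus two π bonds: steric number 2 → sp.
C9: 2 σ bonds, plus two π bonds; 2 regions of electron density → sp.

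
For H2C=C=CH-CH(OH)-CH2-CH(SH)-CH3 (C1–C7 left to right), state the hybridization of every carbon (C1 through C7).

C1 (3 σ bonds, plus one π bond) has steric number 3: sp2.
C2: 2 σ bonds, plus two π bonds; 2 regions of electron density → sp.
C3 — 3 σ bonds, plus one π bond. Steric number 3, so sp2.
C4 has 4 σ bonds: steric number 4 → sp3.
C5 (4 σ bonds) has steric number 4: sp3.
C6: 4 σ bonds; 4 regions of electron density → sp3.
C7 (4 σ bonds) has steric number 4: sp3.

C1 sp2, C2 sp, C3 sp2, C4 sp3, C5 sp3, C6 sp3, C7 sp3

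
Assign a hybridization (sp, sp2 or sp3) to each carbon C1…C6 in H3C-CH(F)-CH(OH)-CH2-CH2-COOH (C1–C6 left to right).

C1 sp3, C2 sp3, C3 sp3, C4 sp3, C5 sp3, C6 sp2

C1 has 4 σ bonds: steric number 4 → sp3.
C2: 4 σ bonds — 4 electron domains, sp3.
C3 — 4 σ bonds. Steric number 4, so sp3.
C4: 4 σ bonds — 4 electron domains, sp3.
C5 — 4 σ bonds. Steric number 4, so sp3.
C6: 3 σ bonds, plus one π bond — 3 electron domains, sp2.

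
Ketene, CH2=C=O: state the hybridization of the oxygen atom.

The oxygen atom carries 1 σ bond and 2 lone pairs, plus one π bond, giving a steric number of 3, so it is sp2.

sp²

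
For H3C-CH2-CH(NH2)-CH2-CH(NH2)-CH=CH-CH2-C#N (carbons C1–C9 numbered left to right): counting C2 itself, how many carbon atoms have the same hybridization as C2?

6

C2 is sp3 (only σ bonds).
C1: sp3 ✓
C2: sp3 ✓
C3: sp3 ✓
C4: sp3 ✓
C5: sp3 ✓
C6: sp2
C7: sp2
C8: sp3 ✓
C9: sp
6 carbons are sp3.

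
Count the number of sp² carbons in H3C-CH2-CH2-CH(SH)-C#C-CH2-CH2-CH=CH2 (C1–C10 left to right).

2

C1: sp3
C2: sp3
C3: sp3
C4: sp3
C5: sp
C6: sp
C7: sp3
C8: sp3
C9: sp2 ✓
C10: sp2 ✓
C9, C10 → 2 sp2 carbons.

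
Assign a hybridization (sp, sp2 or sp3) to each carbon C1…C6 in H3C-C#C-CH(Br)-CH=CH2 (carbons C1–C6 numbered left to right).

C1 carries 4 σ bonds, giving a steric number of 4, so it is sp3.
C2 is sp: 2 σ bonds, plus two π bonds, 2 electron-density regions.
C3: 2 σ bonds, plus two π bonds — 2 electron domains, sp.
C4 — 4 σ bonds. Steric number 4, so sp3.
C5 has 3 σ bonds, plus one π bond: steric number 3 → sp2.
C6 is sp2: 3 σ bonds, plus one π bond, 3 electron-density regions.

C1 sp3, C2 sp, C3 sp, C4 sp3, C5 sp2, C6 sp2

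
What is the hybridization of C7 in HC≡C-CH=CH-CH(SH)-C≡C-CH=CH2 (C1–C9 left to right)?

C7 — 2 σ bonds, plus two π bonds. Steric number 2, so sp.

sp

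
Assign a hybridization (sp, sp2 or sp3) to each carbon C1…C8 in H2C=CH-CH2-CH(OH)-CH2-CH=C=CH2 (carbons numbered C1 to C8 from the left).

C1 — 3 σ bonds, plus one π bond. Steric number 3, so sp2.
C2: 3 σ bonds, plus one π bond; 3 regions of electron density → sp2.
C3 — 4 σ bonds. Steric number 4, so sp3.
C4: 4 σ bonds; 4 regions of electron density → sp3.
C5 has 4 σ bonds: steric number 4 → sp3.
C6 is sp2: 3 σ bonds, plus one π bond, 3 electron-density regions.
C7 (2 σ bonds, plus two π bonds) has steric number 2: sp.
C8 carries 3 σ bonds, plus one π bond, giving a steric number of 3, so it is sp2.

C1 sp2, C2 sp2, C3 sp3, C4 sp3, C5 sp3, C6 sp2, C7 sp, C8 sp2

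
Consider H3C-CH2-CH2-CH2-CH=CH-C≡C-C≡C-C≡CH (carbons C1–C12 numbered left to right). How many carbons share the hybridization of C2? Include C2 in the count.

C2 is sp3 (only σ bonds).
C1: sp3 ✓
C2: sp3 ✓
C3: sp3 ✓
C4: sp3 ✓
C5: sp2
C6: sp2
C7: sp
C8: sp
C9: sp
C10: sp
C11: sp
C12: sp
4 carbons are sp3.

4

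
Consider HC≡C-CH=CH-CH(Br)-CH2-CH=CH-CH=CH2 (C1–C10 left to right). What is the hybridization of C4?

sp^2

C4 (3 σ bonds, plus one π bond) has steric number 3: sp2.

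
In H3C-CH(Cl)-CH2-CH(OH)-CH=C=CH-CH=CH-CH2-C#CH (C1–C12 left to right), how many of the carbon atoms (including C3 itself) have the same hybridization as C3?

5

C3 is sp3 (only σ bonds).
C1: sp3 ✓
C2: sp3 ✓
C3: sp3 ✓
C4: sp3 ✓
C5: sp2
C6: sp
C7: sp2
C8: sp2
C9: sp2
C10: sp3 ✓
C11: sp
C12: sp
5 carbons are sp3.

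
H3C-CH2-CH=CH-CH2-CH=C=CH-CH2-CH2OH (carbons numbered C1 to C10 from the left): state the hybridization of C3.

C3 has 3 σ bonds, plus one π bond: steric number 3 → sp2.

sp^2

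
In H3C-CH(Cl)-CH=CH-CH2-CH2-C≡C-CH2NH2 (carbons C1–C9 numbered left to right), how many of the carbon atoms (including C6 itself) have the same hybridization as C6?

C6 is sp3 (only σ bonds).
C1: sp3 ✓
C2: sp3 ✓
C3: sp2
C4: sp2
C5: sp3 ✓
C6: sp3 ✓
C7: sp
C8: sp
C9: sp3 ✓
5 carbons are sp3.

5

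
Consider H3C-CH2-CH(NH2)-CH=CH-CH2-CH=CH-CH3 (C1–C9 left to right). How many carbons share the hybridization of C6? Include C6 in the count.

5

C6 is sp3 (only σ bonds).
C1: sp3 ✓
C2: sp3 ✓
C3: sp3 ✓
C4: sp2
C5: sp2
C6: sp3 ✓
C7: sp2
C8: sp2
C9: sp3 ✓
5 carbons are sp3.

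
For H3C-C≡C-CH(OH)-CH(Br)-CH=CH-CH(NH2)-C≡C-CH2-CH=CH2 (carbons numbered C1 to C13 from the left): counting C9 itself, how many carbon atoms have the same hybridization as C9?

4

C9 is sp (two π bonds).
C1: sp3
C2: sp ✓
C3: sp ✓
C4: sp3
C5: sp3
C6: sp2
C7: sp2
C8: sp3
C9: sp ✓
C10: sp ✓
C11: sp3
C12: sp2
C13: sp2
4 carbons are sp.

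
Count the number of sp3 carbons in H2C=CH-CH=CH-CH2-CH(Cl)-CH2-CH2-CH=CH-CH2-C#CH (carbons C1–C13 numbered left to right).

C1: sp2
C2: sp2
C3: sp2
C4: sp2
C5: sp3 ✓
C6: sp3 ✓
C7: sp3 ✓
C8: sp3 ✓
C9: sp2
C10: sp2
C11: sp3 ✓
C12: sp
C13: sp
C5, C6, C7, C8, C11 → 5 sp3 carbons.

5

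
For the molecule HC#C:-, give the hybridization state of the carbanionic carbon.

One σ bond + one lone pair = steric number 2 → sp.

sp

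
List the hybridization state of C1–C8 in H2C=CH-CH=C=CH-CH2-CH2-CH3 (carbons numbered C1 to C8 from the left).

C1 (3 σ bonds, plus one π bond) has steric number 3: sp2.
C2 carries 3 σ bonds, plus one π bond, giving a steric number of 3, so it is sp2.
C3 — 3 σ bonds, plus one π bond. Steric number 3, so sp2.
C4 carries 2 σ bonds, plus two π bonds, giving a steric number of 2, so it is sp.
C5 is sp2: 3 σ bonds, plus one π bond, 3 electron-density regions.
C6 carries 4 σ bonds, giving a steric number of 4, so it is sp3.
C7 (4 σ bonds) has steric number 4: sp3.
C8 is sp3: 4 σ bonds, 4 electron-density regions.

C1 sp2, C2 sp2, C3 sp2, C4 sp, C5 sp2, C6 sp3, C7 sp3, C8 sp3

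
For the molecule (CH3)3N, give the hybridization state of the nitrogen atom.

sp³

The nitrogen atom (3 σ bonds and 1 lone pair) has steric number 4: sp3.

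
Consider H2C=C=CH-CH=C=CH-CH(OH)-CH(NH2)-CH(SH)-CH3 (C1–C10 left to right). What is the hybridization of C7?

C7 is sp3: 4 σ bonds, 4 electron-density regions.

sp^3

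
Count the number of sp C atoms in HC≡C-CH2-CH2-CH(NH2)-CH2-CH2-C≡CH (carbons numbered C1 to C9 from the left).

4

C1: sp ✓
C2: sp ✓
C3: sp3
C4: sp3
C5: sp3
C6: sp3
C7: sp3
C8: sp ✓
C9: sp ✓
C1, C2, C8, C9 → 4 sp carbons.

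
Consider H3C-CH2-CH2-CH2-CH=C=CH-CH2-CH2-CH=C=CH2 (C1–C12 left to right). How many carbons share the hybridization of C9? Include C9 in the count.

C9 is sp3 (only σ bonds).
C1: sp3 ✓
C2: sp3 ✓
C3: sp3 ✓
C4: sp3 ✓
C5: sp2
C6: sp
C7: sp2
C8: sp3 ✓
C9: sp3 ✓
C10: sp2
C11: sp
C12: sp2
6 carbons are sp3.

6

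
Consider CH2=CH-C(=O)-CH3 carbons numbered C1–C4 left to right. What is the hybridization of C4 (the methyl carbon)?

sp^3

C4 (the methyl carbon) — 4 σ bonds. Steric number 4, so sp3.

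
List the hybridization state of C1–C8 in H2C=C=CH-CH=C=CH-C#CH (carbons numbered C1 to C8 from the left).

C1 sp2, C2 sp, C3 sp2, C4 sp2, C5 sp, C6 sp2, C7 sp, C8 sp

C1: 3 σ bonds, plus one π bond; 3 regions of electron density → sp2.
C2: 2 σ bonds, plus two π bonds — 2 electron domains, sp.
C3 is sp2: 3 σ bonds, plus one π bond, 3 electron-density regions.
C4: 3 σ bonds, plus one π bond — 3 electron domains, sp2.
C5 carries 2 σ bonds, plus two π bonds, giving a steric number of 2, so it is sp.
C6 (3 σ bonds, plus one π bond) has steric number 3: sp2.
C7 has 2 σ bonds, plus two π bonds: steric number 2 → sp.
C8 has 2 σ bonds, plus two π bonds: steric number 2 → sp.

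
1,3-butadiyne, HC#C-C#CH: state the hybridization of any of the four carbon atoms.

sp

Every carbon is part of a C≡C triple bond: two σ regions → sp.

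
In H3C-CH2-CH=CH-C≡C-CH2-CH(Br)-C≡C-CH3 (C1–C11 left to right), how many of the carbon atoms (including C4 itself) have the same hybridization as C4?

2

C4 is sp2 (one π bond).
C1: sp3
C2: sp3
C3: sp2 ✓
C4: sp2 ✓
C5: sp
C6: sp
C7: sp3
C8: sp3
C9: sp
C10: sp
C11: sp3
2 carbons are sp2.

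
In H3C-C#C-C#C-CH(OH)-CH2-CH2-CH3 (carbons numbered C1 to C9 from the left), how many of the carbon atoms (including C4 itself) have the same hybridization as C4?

4

C4 is sp (two π bonds).
C1: sp3
C2: sp ✓
C3: sp ✓
C4: sp ✓
C5: sp ✓
C6: sp3
C7: sp3
C8: sp3
C9: sp3
4 carbons are sp.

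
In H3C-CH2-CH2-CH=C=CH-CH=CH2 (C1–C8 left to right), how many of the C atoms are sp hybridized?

C1: sp3
C2: sp3
C3: sp3
C4: sp2
C5: sp ✓
C6: sp2
C7: sp2
C8: sp2
C5 → 1 sp carbon.

1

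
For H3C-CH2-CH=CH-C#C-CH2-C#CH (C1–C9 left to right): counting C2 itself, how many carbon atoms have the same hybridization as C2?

C2 is sp3 (only σ bonds).
C1: sp3 ✓
C2: sp3 ✓
C3: sp2
C4: sp2
C5: sp
C6: sp
C7: sp3 ✓
C8: sp
C9: sp
3 carbons are sp3.

3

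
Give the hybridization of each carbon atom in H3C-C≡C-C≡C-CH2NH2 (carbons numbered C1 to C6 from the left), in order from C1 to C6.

C1: 4 σ bonds; 4 regions of electron density → sp3.
C2 (2 σ bonds, plus two π bonds) has steric number 2: sp.
C3 carries 2 σ bonds, plus two π bonds, giving a steric number of 2, so it is sp.
C4 has 2 σ bonds, plus two π bonds: steric number 2 → sp.
C5 (2 σ bonds, plus two π bonds) has steric number 2: sp.
C6 is sp3: 4 σ bonds, 4 electron-density regions.

C1 sp3, C2 sp, C3 sp, C4 sp, C5 sp, C6 sp3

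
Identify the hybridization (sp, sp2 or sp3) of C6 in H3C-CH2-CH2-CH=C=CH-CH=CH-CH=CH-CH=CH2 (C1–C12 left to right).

C6 is sp2: 3 σ bonds, plus one π bond, 3 electron-density regions.

sp^2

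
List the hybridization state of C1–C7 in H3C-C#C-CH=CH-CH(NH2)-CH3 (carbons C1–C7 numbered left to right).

C1 sp3, C2 sp, C3 sp, C4 sp2, C5 sp2, C6 sp3, C7 sp3

C1: 4 σ bonds; 4 regions of electron density → sp3.
C2: 2 σ bonds, plus two π bonds — 2 electron domains, sp.
C3 has 2 σ bonds, plus two π bonds: steric number 2 → sp.
C4 — 3 σ bonds, plus one π bond. Steric number 3, so sp2.
C5: 3 σ bonds, plus one π bond — 3 electron domains, sp2.
C6 has 4 σ bonds: steric number 4 → sp3.
C7: 4 σ bonds — 4 electron domains, sp3.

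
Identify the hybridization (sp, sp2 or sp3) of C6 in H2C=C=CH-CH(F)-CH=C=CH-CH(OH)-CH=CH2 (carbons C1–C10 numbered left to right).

C6: 2 σ bonds, plus two π bonds; 2 regions of electron density → sp.

sp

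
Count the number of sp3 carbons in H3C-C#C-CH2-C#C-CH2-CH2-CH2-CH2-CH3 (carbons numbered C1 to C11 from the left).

7

C1: sp3 ✓
C2: sp
C3: sp
C4: sp3 ✓
C5: sp
C6: sp
C7: sp3 ✓
C8: sp3 ✓
C9: sp3 ✓
C10: sp3 ✓
C11: sp3 ✓
C1, C4, C7, C8, C9, C10, C11 → 7 sp3 carbons.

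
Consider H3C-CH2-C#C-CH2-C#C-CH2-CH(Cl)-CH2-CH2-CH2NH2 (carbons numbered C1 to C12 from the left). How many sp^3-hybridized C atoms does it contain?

C1: sp3 ✓
C2: sp3 ✓
C3: sp
C4: sp
C5: sp3 ✓
C6: sp
C7: sp
C8: sp3 ✓
C9: sp3 ✓
C10: sp3 ✓
C11: sp3 ✓
C12: sp3 ✓
C1, C2, C5, C8, C9, C10, C11, C12 → 8 sp3 carbons.

8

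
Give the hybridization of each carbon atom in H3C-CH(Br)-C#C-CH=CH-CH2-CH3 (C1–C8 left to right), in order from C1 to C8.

C1 sp3, C2 sp3, C3 sp, C4 sp, C5 sp2, C6 sp2, C7 sp3, C8 sp3

C1 (4 σ bonds) has steric number 4: sp3.
C2: 4 σ bonds — 4 electron domains, sp3.
C3: 2 σ bonds, plus two π bonds — 2 electron domains, sp.
C4 — 2 σ bonds, plus two π bonds. Steric number 2, so sp.
C5 carries 3 σ bonds, plus one π bond, giving a steric number of 3, so it is sp2.
C6 (3 σ bonds, plus one π bond) has steric number 3: sp2.
C7: 4 σ bonds; 4 regions of electron density → sp3.
C8 has 4 σ bonds: steric number 4 → sp3.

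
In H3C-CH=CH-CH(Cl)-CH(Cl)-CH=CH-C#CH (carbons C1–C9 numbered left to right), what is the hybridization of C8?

sp

C8: 2 σ bonds, plus two π bonds; 2 regions of electron density → sp.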